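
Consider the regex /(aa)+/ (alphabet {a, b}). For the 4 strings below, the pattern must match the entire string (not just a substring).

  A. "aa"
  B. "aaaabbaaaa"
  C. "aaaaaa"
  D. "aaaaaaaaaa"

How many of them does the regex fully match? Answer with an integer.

3

A → match
B → no match
C → match
D → match
Total matched: 3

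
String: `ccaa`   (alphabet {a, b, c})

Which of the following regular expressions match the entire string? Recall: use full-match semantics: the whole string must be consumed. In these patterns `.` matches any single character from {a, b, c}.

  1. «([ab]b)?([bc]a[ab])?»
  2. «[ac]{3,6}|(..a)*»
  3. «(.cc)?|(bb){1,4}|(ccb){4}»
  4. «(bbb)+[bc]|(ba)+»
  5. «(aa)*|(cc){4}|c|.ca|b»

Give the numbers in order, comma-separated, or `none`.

2

1 → no match
2 → match
3 → no match
4 → no match
5 → no match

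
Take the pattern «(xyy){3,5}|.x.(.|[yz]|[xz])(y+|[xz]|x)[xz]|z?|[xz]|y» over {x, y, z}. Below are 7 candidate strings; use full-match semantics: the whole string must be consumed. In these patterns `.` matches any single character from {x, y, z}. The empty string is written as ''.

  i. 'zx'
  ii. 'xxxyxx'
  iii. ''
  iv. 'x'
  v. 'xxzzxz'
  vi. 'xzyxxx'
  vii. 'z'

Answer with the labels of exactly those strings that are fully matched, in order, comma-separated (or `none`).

i → no match
ii → match
iii → match
iv → match
v → match
vi → no match
vii → match

ii, iii, iv, v, vii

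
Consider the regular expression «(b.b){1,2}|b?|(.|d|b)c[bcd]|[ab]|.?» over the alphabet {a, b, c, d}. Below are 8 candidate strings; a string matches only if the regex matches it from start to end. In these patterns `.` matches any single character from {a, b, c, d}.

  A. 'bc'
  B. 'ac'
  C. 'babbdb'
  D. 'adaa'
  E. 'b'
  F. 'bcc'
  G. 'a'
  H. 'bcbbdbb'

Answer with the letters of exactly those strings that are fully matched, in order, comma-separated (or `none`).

C, E, F, G

A. 'bc' → no match
B. 'ac' → no match
C. 'babbdb' → match
D. 'adaa' → no match
E. 'b' → match
F. 'bcc' → match
G. 'a' → match
H. 'bcbbdbb' → no match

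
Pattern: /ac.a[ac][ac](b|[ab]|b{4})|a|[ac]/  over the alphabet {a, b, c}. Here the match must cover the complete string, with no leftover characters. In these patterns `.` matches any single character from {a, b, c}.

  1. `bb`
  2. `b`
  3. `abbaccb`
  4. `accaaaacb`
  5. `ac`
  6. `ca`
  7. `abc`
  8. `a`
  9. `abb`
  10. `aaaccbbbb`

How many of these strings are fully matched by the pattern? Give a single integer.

1

1 → no match
2 → no match
3 → no match
4 → no match
5 → no match
6 → no match
7 → no match
8 → match
9 → no match
10 → no match
Total matched: 1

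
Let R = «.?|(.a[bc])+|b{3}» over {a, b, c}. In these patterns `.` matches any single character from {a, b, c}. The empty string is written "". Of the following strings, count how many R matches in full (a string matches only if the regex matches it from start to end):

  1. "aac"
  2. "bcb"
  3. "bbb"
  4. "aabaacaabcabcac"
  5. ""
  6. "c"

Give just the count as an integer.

1 → match
2 → no match
3 → match
4 → match
5 → match
6 → match
Total matched: 5

5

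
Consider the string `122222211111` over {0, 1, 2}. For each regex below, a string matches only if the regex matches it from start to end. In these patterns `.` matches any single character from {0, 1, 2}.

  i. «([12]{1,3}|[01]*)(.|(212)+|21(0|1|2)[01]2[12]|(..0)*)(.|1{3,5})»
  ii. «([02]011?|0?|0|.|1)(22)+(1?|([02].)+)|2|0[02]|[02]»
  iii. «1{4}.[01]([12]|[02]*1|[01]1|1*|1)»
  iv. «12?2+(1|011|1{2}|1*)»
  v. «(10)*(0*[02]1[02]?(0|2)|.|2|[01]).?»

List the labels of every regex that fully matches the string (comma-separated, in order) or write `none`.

iv

i → no match
ii → no match
iii → no match
iv → match
v → no match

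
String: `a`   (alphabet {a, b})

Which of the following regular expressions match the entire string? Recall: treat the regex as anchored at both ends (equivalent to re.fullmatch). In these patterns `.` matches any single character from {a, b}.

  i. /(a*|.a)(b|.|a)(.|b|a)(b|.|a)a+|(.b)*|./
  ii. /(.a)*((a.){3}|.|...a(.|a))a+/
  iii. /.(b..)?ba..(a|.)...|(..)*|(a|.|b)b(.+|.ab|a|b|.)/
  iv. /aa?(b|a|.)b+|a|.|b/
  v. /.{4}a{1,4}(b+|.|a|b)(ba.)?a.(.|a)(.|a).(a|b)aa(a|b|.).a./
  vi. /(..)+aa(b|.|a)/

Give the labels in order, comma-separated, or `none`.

i → match
ii → no match
iii → no match
iv → match
v → no match
vi → no match

i, iv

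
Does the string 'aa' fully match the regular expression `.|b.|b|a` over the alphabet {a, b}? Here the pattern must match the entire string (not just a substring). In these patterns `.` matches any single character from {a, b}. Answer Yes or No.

No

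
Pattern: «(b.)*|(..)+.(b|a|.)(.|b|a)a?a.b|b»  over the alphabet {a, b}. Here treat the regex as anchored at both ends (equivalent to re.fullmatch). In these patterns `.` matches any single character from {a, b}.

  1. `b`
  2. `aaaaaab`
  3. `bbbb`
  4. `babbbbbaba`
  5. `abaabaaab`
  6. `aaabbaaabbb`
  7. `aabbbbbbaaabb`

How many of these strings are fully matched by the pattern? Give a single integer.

5

1 → match
2 → no match
3 → match
4 → match
5 → match
6 → no match
7 → match
Total matched: 5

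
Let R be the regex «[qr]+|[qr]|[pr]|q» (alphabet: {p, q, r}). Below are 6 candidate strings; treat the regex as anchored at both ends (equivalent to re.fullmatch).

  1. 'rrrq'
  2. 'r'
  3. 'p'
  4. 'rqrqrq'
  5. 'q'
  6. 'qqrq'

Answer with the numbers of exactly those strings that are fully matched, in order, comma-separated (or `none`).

1. 'rrrq' → match
2. 'r' → match
3. 'p' → match
4. 'rqrqrq' → match
5. 'q' → match
6. 'qqrq' → match

1, 2, 3, 4, 5, 6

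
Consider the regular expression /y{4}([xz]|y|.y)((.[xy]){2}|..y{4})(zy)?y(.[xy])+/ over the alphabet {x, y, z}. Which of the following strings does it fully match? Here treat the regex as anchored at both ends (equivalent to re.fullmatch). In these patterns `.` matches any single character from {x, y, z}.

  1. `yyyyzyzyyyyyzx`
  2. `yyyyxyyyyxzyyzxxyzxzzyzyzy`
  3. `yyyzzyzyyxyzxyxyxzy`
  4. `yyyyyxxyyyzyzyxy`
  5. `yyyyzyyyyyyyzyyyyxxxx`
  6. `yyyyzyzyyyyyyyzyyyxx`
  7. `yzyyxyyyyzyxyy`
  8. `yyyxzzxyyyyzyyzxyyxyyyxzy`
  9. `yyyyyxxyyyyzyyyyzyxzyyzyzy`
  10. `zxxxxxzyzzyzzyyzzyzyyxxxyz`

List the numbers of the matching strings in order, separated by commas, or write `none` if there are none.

1 → match
2 → no match
3 → no match
4 → match
5 → match
6 → match
7 → no match
8 → no match
9 → no match
10 → no match — must start with `y`

1, 4, 5, 6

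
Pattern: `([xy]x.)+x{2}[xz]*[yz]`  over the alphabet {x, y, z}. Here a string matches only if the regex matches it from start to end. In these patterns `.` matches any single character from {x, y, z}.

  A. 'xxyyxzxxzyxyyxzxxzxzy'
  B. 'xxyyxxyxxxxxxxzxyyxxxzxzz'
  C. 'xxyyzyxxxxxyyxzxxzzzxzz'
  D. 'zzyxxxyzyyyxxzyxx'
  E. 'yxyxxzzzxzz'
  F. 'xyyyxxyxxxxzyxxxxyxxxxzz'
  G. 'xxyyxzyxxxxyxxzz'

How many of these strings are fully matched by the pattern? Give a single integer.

3

A → match
B → no match
C → no match
D → no match
E. 'yxyxxzzzxzz' → match
F → no match
G → match
Total matched: 3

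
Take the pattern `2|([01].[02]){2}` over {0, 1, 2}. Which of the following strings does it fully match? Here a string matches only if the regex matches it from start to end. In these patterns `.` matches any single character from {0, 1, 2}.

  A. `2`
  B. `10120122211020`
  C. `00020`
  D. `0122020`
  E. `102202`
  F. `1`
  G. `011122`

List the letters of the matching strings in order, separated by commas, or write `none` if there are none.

A

A → match
B → no match
C → no match
D → no match
E → no match
F → no match
G → no match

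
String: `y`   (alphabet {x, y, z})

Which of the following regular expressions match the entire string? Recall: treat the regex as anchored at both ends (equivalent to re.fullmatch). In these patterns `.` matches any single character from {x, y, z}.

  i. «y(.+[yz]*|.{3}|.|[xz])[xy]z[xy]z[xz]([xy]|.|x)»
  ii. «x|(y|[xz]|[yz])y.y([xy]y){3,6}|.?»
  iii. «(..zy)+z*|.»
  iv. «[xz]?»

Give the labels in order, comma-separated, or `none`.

i → no match
ii → match
iii → match
iv → no match

ii, iii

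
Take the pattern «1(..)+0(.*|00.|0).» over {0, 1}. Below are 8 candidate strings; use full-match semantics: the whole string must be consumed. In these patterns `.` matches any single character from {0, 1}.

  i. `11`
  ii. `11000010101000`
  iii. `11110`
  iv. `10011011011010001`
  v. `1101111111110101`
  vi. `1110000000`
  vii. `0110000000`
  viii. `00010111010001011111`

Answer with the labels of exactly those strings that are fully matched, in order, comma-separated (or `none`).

i → no match
ii → match
iii → no match
iv → match
v → no match
vi → match
vii → no match — must start with `1`
viii → no match — must start with `1`

ii, iv, vi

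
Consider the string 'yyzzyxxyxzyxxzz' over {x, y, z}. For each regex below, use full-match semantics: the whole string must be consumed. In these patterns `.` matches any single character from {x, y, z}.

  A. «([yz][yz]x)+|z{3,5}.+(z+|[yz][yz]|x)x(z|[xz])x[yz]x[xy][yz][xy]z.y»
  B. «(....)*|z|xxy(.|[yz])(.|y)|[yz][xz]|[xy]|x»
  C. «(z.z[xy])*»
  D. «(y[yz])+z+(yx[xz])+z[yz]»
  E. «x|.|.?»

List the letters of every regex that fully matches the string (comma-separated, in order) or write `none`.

A → no match
B → no match
C → no match
D → match
E → no match

D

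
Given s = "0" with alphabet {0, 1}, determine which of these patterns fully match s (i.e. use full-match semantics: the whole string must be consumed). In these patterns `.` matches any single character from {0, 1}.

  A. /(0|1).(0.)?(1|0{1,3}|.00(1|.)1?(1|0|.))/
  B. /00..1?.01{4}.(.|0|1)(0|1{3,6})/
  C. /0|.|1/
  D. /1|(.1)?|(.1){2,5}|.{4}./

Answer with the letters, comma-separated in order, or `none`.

C

A → no match
B → no match — must start with "00"
C → match
D → no match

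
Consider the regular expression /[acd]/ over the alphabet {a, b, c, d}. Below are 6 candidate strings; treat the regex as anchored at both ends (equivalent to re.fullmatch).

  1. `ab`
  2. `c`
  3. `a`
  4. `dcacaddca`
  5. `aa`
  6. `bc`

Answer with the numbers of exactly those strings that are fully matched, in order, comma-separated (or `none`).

1 → no match
2 → match
3 → match
4 → no match
5 → no match
6 → no match

2, 3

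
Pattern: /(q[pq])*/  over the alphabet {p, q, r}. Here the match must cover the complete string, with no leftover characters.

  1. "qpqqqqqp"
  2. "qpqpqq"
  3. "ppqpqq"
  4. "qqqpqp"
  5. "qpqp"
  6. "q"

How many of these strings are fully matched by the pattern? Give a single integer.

1 → match
2 → match
3 → no match
4 → match
5 → match
6 → no match
Total matched: 4

4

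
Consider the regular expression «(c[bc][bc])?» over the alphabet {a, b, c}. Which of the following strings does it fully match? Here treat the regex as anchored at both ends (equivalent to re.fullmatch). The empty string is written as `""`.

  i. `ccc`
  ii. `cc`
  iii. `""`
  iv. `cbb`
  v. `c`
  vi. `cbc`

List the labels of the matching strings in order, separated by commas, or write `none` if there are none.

i, iii, iv, vi

i → match
ii → no match
iii → match
iv → match
v → no match
vi → match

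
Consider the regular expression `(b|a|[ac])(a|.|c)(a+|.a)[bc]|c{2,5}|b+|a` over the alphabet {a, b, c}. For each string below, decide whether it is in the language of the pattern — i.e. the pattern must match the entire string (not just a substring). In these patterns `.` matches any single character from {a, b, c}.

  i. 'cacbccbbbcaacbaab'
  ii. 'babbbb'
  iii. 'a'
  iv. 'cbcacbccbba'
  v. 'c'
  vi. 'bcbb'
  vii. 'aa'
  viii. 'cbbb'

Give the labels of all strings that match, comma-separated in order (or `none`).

iii

i → no match
ii → no match
iii → match
iv → no match
v → no match
vi → no match
vii → no match
viii → no match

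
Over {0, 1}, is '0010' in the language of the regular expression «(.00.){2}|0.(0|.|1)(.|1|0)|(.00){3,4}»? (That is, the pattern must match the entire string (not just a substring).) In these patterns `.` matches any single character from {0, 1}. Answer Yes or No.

Yes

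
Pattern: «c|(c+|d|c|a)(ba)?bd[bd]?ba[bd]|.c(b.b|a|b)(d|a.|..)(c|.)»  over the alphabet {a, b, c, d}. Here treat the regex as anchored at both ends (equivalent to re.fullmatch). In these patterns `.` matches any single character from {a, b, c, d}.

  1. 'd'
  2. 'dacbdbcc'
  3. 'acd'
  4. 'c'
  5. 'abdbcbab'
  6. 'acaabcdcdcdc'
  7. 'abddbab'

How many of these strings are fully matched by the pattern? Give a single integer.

2

1 → no match
2 → no match
3 → no match
4 → match
5 → no match
6 → no match
7 → match
Total matched: 2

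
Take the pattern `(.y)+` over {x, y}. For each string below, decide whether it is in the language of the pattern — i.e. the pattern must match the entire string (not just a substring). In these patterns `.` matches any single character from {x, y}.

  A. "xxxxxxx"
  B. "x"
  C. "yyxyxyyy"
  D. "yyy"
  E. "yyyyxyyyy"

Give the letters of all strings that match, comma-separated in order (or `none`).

A → no match — must end with "y"
B → no match — must end with "y"
C → match
D → no match
E → no match

C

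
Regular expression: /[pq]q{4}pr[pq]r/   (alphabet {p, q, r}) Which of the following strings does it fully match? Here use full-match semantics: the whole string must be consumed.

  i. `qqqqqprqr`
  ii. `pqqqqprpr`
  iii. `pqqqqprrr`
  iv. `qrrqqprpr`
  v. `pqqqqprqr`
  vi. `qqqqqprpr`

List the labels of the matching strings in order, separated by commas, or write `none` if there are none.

i → match
ii → match
iii → no match
iv → no match
v → match
vi → match

i, ii, v, vi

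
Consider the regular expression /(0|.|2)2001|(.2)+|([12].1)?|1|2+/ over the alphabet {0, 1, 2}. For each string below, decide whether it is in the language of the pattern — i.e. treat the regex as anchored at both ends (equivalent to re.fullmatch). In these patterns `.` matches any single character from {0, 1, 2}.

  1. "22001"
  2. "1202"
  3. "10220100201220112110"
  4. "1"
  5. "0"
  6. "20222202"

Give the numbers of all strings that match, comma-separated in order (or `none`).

1 → match
2 → match
3 → no match
4 → match
5 → no match
6 → no match

1, 2, 4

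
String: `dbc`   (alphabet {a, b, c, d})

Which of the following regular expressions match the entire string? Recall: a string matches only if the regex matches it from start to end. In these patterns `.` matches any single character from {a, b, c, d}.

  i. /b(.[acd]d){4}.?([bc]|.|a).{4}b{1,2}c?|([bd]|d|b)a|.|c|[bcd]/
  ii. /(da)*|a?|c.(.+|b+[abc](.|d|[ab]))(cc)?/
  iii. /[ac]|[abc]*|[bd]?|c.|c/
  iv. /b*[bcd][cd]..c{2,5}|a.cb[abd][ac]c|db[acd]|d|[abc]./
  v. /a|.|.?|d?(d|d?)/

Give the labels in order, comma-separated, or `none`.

i → no match
ii → no match
iii → no match
iv → match
v → no match

iv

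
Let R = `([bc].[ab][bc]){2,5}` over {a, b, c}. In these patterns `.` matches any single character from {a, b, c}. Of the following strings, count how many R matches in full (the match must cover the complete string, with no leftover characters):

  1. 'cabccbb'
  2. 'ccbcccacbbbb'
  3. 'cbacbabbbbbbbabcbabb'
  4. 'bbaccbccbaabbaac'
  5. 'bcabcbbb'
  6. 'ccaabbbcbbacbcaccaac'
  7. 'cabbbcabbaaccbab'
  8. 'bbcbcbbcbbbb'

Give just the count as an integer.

1. 'cabccbb' → no match
2. 'ccbcccacbbbb' → match
3 → match
4 → no match
5. 'bcabcbbb' → match
6 → no match
7 → match
8. 'bbcbcbbcbbbb' → no match
Total matched: 4

4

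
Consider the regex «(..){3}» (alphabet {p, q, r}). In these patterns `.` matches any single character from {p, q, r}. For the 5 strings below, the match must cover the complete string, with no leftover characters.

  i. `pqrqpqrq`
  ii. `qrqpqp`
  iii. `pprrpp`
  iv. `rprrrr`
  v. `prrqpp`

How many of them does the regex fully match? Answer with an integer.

4

i → no match
ii → match
iii → match
iv → match
v → match
Total matched: 4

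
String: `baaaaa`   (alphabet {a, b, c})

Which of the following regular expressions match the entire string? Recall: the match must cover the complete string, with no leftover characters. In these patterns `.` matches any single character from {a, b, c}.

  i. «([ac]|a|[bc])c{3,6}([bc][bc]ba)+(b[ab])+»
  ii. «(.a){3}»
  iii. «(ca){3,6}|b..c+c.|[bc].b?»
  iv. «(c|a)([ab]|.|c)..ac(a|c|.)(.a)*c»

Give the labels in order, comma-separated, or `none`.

i → no match
ii → match
iii → no match
iv → no match — must end with `c`

ii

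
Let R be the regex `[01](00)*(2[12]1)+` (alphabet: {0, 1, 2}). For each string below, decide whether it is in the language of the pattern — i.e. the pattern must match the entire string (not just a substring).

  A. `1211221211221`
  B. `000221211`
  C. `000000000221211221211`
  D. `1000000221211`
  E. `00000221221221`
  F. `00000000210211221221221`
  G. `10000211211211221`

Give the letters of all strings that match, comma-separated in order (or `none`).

A, B, C, D, E, G

A → match
B → match
C → match
D → match
E → match
F → no match
G → match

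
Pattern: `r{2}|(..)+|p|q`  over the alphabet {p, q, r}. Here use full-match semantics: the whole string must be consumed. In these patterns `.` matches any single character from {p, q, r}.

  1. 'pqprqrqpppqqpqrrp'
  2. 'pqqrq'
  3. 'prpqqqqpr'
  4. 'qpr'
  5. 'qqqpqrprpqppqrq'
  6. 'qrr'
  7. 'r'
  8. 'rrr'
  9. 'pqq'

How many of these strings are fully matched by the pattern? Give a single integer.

0

1 → no match
2 → no match
3 → no match
4 → no match
5 → no match
6 → no match
7 → no match
8 → no match
9 → no match
Total matched: 0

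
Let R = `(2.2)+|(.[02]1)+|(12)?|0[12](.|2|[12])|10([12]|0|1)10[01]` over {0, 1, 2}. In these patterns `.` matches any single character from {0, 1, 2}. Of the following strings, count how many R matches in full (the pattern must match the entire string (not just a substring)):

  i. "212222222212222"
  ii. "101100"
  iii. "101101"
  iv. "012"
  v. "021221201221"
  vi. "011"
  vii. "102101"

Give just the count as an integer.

i → match
ii → match
iii → match
iv → match
v → match
vi → match
vii → match
Total matched: 7

7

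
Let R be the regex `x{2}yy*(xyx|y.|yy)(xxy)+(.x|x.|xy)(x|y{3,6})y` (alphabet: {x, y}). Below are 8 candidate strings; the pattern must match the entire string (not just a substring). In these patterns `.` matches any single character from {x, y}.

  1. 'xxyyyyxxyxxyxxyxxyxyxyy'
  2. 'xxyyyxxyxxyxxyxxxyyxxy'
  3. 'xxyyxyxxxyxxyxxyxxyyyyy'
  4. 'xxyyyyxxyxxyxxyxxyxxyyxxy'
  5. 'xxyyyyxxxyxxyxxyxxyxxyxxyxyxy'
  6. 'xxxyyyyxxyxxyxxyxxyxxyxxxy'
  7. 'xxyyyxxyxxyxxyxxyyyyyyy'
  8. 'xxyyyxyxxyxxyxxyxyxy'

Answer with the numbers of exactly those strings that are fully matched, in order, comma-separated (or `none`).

3, 4, 5, 7

1 → no match
2 → no match
3 → match
4 → match
5 → match
6 → no match
7 → match
8 → no match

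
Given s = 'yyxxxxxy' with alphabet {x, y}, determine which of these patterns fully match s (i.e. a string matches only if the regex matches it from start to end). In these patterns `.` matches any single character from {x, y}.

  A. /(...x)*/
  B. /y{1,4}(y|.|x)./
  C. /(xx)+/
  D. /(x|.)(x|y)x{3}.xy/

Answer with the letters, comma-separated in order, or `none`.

A → no match
B → no match
C → no match — must start with 'xx'
D → match

D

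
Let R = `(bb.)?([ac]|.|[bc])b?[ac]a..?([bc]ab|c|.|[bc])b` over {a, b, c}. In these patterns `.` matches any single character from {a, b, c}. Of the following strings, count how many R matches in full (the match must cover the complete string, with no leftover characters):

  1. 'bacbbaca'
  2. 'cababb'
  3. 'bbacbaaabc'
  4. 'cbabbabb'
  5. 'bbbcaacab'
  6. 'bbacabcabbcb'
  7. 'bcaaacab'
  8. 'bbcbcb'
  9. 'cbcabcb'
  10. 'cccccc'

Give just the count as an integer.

2

1 → no match — must end with 'b'
2 → no match
3 → no match — must end with 'b'
4 → no match
5 → match
6 → no match
7 → no match
8 → no match
9 → match
10 → no match — must end with 'b'
Total matched: 2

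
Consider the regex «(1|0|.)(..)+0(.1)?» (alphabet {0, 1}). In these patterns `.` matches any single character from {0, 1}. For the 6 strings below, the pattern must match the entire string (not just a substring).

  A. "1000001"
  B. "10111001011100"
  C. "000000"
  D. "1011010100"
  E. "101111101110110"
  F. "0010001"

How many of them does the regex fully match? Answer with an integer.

3

A → no match
B → match
C → match
D → match
E → no match
F → no match
Total matched: 3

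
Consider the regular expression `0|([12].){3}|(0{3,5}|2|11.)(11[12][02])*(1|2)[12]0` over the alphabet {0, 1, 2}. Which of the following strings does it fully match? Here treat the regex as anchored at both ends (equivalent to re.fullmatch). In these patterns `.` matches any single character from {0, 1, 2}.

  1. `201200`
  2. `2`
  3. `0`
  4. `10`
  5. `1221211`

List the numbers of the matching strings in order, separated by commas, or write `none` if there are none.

1. `201200` → no match
2. `2` → no match
3. `0` → match
4. `10` → no match
5. `1221211` → no match

3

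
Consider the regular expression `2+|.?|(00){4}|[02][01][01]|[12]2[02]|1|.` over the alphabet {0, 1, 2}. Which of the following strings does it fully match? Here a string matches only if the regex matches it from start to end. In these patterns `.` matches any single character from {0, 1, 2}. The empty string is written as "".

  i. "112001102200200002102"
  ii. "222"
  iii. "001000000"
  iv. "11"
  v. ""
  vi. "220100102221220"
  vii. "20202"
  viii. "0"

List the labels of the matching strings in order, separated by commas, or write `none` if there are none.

i → no match
ii → match
iii → no match
iv → no match
v → match
vi → no match
vii → no match
viii → match

ii, v, viii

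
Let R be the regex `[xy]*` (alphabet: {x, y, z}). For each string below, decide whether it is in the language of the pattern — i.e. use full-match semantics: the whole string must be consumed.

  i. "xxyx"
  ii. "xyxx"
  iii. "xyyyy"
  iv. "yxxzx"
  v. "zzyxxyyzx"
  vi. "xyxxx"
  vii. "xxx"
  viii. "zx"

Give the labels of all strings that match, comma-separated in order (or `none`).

i → match
ii → match
iii → match
iv → no match
v → no match
vi → match
vii → match
viii → no match

i, ii, iii, vi, vii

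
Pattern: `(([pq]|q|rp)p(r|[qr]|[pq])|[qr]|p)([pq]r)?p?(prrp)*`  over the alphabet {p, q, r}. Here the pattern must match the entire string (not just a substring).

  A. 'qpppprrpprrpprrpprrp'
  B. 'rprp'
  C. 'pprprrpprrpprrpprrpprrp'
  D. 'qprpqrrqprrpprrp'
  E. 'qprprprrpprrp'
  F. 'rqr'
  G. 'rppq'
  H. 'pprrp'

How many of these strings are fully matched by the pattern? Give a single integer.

7

A → match
B → match
C → match
D → no match
E → match
F → match
G → match
H → match
Total matched: 7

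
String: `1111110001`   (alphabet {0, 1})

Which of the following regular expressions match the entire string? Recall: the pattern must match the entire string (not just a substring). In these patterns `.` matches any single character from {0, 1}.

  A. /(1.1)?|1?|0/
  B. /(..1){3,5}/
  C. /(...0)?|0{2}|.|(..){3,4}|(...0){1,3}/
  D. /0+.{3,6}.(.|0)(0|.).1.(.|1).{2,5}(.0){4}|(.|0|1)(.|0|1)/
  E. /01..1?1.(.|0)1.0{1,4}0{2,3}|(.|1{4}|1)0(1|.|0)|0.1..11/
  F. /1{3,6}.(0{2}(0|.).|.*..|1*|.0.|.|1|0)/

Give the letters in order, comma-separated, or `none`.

A → no match
B → no match
C → no match
D → no match
E → no match
F → match

F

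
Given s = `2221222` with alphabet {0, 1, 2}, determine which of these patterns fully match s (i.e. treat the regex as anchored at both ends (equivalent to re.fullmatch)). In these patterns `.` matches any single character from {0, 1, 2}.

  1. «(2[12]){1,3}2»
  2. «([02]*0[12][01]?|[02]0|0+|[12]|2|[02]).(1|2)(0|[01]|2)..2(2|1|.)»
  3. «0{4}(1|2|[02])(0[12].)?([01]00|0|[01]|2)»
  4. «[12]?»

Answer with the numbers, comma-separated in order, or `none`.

1 → match
2 → no match
3 → no match — must start with `0`
4 → no match

1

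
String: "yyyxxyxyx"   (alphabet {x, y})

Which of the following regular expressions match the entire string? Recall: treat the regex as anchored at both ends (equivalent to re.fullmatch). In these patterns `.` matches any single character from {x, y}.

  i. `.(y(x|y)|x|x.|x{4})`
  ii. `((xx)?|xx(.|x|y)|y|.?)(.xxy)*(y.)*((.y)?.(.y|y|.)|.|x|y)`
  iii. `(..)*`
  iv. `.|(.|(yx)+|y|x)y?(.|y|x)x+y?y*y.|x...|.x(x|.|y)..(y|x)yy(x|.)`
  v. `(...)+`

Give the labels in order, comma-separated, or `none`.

i → no match
ii → no match
iii → no match
iv → no match
v → match

v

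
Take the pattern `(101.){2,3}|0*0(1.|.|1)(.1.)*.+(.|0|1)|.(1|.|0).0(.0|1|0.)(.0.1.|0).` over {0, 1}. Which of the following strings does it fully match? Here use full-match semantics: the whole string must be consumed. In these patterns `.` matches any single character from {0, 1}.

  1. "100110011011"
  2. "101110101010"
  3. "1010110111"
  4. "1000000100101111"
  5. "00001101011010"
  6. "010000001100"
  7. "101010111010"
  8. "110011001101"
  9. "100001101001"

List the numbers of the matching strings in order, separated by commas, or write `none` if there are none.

1 → no match
2 → match
3 → no match
4 → no match
5 → match
6 → match
7 → match
8 → no match
9 → no match

2, 5, 6, 7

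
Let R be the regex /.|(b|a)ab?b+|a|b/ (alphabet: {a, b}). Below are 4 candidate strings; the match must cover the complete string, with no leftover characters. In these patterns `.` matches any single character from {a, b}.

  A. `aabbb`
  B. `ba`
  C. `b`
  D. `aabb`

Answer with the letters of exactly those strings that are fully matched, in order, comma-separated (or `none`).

A, C, D

A → match
B → no match
C → match
D → match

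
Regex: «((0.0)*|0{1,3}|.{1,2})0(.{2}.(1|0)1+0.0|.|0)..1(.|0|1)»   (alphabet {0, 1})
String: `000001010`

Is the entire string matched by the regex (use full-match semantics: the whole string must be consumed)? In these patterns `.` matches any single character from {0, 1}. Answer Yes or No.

Yes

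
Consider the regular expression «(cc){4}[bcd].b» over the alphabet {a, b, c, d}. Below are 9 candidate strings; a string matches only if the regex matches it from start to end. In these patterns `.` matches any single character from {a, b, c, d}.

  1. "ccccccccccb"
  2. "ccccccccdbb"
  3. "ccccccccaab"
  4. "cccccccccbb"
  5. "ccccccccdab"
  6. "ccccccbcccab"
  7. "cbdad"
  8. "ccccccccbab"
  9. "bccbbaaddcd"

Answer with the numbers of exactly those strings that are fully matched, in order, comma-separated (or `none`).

1, 2, 4, 5, 8

1 → match
2 → match
3 → no match
4 → match
5 → match
6 → no match
7 → no match — must start with "cc"
8 → match
9 → no match — must start with "cc"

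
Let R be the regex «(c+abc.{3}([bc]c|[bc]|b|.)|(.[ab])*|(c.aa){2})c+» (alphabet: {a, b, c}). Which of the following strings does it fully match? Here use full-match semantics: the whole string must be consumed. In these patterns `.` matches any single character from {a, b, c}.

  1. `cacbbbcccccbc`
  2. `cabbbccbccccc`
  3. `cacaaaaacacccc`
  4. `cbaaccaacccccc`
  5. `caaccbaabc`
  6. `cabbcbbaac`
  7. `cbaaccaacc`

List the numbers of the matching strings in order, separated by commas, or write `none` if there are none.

1 → no match
2 → no match
3 → match
4 → match
5. `caaccbaabc` → no match
6. `cabbcbbaac` → no match
7. `cbaaccaacc` → match

3, 4, 7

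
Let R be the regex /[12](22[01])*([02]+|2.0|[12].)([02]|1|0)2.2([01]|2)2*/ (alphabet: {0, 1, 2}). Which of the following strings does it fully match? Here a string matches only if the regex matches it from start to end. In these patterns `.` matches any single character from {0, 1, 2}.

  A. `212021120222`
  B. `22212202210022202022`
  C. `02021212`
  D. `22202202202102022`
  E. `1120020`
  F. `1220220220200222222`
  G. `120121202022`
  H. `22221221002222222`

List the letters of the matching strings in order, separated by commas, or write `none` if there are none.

B, D, F

A → no match
B → match
C → no match
D → match
E → no match
F → match
G → no match
H → no match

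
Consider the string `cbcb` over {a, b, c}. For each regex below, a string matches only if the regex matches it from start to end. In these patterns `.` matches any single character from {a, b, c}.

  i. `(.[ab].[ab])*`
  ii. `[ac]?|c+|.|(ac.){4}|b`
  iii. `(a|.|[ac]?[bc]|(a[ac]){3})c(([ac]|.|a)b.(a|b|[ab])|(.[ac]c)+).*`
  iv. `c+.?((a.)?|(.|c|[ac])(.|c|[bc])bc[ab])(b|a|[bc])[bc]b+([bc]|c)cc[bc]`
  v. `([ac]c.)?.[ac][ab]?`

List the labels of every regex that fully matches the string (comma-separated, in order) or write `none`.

i

i → match
ii → no match
iii → no match
iv → no match
v → no match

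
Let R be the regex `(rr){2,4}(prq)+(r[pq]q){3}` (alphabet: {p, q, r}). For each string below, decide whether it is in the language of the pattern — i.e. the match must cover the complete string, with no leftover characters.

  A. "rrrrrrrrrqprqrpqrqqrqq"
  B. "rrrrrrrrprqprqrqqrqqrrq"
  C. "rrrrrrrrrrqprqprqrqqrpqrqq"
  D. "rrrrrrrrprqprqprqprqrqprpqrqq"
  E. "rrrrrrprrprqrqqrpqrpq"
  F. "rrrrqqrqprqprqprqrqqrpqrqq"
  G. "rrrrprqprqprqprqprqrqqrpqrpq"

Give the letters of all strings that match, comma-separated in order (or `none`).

G

A → no match
B → no match
C → no match
D → no match
E → no match
F → no match
G → match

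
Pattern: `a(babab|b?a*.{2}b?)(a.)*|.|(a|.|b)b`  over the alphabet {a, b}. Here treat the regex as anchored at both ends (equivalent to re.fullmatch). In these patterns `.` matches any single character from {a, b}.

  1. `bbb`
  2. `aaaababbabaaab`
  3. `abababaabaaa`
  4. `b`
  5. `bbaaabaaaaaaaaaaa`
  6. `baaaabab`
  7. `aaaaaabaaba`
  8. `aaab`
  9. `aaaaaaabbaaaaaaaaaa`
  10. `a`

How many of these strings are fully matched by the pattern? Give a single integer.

1 → no match
2 → no match
3 → no match
4 → match
5 → no match
6 → no match
7 → no match
8 → match
9 → match
10 → match
Total matched: 4

4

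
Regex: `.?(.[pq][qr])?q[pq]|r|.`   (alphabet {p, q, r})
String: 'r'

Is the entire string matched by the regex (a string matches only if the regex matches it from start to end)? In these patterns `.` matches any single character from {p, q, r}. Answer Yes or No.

Yes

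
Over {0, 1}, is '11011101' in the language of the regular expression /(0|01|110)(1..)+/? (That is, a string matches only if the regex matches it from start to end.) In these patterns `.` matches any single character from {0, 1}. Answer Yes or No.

No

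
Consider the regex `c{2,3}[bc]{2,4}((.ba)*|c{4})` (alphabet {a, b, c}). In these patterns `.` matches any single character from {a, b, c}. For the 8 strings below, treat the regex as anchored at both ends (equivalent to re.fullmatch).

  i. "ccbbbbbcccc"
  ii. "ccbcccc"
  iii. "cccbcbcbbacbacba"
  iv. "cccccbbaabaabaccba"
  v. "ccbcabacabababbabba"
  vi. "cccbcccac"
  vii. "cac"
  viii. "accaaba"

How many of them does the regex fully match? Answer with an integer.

i. "ccbbbbbcccc" → no match
ii. "ccbcccc" → no match
iii → match
iv → no match
v → no match
vi. "cccbcccac" → no match
vii. "cac" → no match
viii. "accaaba" → no match — must start with "c"
Total matched: 1

1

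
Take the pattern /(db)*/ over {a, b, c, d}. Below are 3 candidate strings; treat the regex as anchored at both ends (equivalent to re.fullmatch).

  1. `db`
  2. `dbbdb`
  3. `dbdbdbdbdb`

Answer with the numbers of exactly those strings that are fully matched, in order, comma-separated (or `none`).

1, 3

1. `db` → match
2. `dbbdb` → no match
3. `dbdbdbdbdb` → match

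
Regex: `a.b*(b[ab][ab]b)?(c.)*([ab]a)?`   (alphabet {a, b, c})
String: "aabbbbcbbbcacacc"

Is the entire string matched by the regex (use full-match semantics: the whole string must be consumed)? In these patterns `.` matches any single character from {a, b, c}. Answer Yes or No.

No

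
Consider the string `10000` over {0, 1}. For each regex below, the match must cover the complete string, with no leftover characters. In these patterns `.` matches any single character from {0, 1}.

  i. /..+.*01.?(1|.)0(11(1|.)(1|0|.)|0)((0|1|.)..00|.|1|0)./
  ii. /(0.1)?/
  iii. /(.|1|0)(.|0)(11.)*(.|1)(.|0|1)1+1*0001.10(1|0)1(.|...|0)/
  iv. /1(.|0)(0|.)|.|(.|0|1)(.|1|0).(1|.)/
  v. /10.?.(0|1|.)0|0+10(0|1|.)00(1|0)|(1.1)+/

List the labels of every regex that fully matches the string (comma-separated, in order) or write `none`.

v

i → no match
ii → no match
iii → no match
iv → no match
v → match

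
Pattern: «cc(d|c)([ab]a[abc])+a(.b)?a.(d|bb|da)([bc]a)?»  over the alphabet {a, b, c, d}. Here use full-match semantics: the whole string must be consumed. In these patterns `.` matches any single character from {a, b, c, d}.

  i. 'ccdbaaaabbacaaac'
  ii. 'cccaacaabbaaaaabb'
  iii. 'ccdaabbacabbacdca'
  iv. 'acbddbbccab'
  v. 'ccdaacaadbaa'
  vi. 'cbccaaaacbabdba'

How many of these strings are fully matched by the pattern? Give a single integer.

2

i → no match
ii → match
iii → match
iv → no match — must start with 'cc'
v → no match
vi → no match — must start with 'cc'
Total matched: 2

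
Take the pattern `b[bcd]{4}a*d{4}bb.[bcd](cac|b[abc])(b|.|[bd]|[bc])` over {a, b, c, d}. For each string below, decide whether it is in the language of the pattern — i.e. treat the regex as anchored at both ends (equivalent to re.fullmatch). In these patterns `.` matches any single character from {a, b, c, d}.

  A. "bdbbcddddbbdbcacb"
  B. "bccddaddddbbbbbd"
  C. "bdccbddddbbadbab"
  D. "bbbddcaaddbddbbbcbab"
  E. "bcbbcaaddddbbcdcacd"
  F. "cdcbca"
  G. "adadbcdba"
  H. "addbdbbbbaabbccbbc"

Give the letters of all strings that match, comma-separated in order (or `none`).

A, C, E

A → match
B → no match
C → match
D → no match
E → match
F. "cdcbca" → no match — must start with "b"
G. "adadbcdba" → no match — must start with "b"
H → no match — must start with "b"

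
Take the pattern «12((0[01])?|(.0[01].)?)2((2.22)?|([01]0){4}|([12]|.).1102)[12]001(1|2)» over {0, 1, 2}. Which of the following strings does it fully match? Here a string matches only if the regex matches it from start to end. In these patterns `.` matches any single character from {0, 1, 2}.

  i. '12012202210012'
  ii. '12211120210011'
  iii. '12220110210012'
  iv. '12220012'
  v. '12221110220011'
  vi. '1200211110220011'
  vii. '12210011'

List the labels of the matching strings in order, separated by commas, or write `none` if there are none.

i → match
ii → no match
iii → match
iv → match
v → match
vi → match
vii → match

i, iii, iv, v, vi, vii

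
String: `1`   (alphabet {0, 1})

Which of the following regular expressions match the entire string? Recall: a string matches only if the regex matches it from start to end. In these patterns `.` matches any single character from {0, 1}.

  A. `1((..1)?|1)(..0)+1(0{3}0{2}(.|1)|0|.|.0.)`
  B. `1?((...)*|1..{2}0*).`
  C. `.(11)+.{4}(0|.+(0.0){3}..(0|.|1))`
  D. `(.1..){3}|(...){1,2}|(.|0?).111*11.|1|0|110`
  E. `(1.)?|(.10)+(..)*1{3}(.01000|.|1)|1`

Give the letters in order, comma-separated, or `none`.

A → no match
B → match
C → no match
D → match
E → match

B, D, E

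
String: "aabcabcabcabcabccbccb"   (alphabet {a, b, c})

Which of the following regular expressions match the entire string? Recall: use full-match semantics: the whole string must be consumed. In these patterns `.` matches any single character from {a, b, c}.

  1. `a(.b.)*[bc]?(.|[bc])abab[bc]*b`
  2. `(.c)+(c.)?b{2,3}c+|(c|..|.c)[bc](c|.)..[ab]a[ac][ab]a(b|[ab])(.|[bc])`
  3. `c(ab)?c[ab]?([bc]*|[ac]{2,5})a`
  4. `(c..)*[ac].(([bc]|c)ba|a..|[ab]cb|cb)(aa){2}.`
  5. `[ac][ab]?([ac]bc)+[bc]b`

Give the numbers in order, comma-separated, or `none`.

5

1 → no match
2 → no match
3 → no match — must start with "c"
4 → no match
5 → match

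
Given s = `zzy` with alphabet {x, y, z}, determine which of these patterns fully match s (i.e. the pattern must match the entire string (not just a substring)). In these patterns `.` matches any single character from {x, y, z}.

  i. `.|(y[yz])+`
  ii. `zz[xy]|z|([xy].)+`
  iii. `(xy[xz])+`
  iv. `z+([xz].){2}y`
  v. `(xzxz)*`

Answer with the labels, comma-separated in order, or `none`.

i → no match
ii → match
iii → no match — must start with `xy`
iv → no match
v → no match

ii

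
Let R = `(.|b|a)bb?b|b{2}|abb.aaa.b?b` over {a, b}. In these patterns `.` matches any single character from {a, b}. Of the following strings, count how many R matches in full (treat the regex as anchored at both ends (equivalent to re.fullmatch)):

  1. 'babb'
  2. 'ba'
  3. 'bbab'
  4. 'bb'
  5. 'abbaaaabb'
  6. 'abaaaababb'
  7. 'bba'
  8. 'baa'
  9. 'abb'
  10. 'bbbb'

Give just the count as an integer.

1 → no match
2 → no match — must end with 'b'
3 → no match
4 → match
5 → match
6 → no match
7 → no match — must end with 'b'
8 → no match — must end with 'b'
9 → match
10 → match
Total matched: 4

4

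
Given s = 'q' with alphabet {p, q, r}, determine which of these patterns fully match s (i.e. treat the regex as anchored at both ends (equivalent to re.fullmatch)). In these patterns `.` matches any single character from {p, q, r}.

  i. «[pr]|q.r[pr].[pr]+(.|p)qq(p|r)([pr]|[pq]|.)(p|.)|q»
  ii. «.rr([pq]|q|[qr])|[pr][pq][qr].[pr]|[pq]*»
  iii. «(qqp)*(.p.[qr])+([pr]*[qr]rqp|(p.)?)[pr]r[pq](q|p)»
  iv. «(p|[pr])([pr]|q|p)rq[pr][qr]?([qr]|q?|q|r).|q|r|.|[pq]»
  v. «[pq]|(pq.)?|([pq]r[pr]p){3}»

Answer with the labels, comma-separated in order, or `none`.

i → match
ii → match
iii → no match
iv → match
v → match

i, ii, iv, v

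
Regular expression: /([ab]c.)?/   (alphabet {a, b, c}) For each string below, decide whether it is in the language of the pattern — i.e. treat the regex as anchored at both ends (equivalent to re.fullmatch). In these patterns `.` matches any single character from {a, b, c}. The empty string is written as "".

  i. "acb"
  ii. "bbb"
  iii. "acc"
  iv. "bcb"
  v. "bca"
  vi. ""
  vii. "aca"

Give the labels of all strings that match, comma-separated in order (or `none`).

i, iii, iv, v, vi, vii

i. "acb" → match
ii. "bbb" → no match
iii. "acc" → match
iv. "bcb" → match
v. "bca" → match
vi. "" → match
vii. "aca" → match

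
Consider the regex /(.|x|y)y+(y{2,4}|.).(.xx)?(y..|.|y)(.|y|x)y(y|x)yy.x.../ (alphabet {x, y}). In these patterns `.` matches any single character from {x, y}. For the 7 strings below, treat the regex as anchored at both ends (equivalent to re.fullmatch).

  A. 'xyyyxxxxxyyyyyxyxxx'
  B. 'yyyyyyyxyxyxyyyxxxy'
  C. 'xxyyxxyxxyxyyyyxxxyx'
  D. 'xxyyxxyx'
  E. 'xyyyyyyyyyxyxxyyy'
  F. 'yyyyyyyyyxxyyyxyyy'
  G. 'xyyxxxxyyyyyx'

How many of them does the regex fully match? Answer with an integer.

1

A → no match
B → match
C → no match
D → no match
E → no match
F → no match
G → no match
Total matched: 1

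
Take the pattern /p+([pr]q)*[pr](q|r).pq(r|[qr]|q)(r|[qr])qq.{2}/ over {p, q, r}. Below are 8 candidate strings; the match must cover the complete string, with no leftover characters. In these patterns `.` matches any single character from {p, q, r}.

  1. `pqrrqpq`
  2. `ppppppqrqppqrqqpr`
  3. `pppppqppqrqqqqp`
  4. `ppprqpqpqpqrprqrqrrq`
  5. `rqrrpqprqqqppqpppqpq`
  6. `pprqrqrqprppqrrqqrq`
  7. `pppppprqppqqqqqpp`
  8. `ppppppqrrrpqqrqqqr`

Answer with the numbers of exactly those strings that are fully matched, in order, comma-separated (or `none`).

3, 6, 7, 8

1 → no match
2 → no match
3 → match
4 → no match
5 → no match — must start with `p`
6 → match
7 → match
8 → match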